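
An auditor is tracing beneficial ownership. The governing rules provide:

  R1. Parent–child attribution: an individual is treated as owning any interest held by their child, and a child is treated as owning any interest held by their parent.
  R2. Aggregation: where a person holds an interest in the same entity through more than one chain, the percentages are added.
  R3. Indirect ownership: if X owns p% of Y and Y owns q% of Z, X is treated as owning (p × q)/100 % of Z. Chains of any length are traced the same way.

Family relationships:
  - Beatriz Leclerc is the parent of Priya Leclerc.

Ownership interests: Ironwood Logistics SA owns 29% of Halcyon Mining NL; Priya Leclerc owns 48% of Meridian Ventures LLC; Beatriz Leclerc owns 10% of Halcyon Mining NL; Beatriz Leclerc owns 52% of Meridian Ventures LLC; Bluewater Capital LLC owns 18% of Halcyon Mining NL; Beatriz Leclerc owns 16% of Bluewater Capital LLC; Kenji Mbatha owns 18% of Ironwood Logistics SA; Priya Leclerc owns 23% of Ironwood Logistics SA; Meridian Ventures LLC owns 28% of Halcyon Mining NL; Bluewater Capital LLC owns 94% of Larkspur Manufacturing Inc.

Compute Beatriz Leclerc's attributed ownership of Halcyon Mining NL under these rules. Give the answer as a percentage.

47.55%

By parent–child attribution (R1), Beatriz Leclerc is treated as also owning Priya Leclerc's interest in Meridian Ventures LLC, giving 52% + 48% = 100%.
By parent–child attribution (R1), Beatriz Leclerc is treated as owning Priya Leclerc's 23% interest in Ironwood Logistics SA.
Chain via Meridian Ventures LLC (R3): 100% × 28% = 28% of Halcyon Mining NL.
Chain via Bluewater Capital LLC (R3): 16% × 18% = 2.88% of Halcyon Mining NL.
Direct interest in Halcyon Mining NL: 10%.
Chain via Ironwood Logistics SA (R3): 23% × 29% = 6.67% of Halcyon Mining NL.
Aggregating (R2): 28% + 2.88% + 10% + 6.67% = 47.55%.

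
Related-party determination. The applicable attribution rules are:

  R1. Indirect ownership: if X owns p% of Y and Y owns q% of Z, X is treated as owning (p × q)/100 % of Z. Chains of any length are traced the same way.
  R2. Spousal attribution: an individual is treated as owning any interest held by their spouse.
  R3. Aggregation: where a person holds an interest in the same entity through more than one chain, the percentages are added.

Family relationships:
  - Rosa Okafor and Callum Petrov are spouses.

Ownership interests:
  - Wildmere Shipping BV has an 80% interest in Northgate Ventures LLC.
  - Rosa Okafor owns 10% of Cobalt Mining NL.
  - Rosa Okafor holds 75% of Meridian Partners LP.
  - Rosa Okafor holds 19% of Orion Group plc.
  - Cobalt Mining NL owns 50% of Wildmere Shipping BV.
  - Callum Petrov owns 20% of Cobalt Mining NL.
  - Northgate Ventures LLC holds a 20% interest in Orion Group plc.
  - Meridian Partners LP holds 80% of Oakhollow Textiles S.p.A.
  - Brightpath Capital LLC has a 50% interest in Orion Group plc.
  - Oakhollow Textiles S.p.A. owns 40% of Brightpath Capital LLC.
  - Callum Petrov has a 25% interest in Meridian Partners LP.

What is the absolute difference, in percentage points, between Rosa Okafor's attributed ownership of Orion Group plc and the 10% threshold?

27.4

By spousal attribution (R2), Rosa Okafor is treated as also owning Callum Petrov's interest in Meridian Partners LP, giving 75% + 25% = 100%.
By spousal attribution (R2), Rosa Okafor is treated as also owning Callum Petrov's interest in Cobalt Mining NL, giving 10% + 20% = 30%.
Chain via Meridian Partners LP → Oakhollow Textiles S.p.A. → Brightpath Capital LLC (R1): 100% × 80% × 40% × 50% = 16% of Orion Group plc.
Chain via Cobalt Mining NL → Wildmere Shipping BV → Northgate Ventures LLC (R1): 30% × 50% × 80% × 20% = 2.4% of Orion Group plc.
Direct interest in Orion Group plc: 19%.
Aggregating (R3): 16% + 2.4% + 19% = 37.4%.
37.4% exceeds the 10% threshold by 27.4 percentage points.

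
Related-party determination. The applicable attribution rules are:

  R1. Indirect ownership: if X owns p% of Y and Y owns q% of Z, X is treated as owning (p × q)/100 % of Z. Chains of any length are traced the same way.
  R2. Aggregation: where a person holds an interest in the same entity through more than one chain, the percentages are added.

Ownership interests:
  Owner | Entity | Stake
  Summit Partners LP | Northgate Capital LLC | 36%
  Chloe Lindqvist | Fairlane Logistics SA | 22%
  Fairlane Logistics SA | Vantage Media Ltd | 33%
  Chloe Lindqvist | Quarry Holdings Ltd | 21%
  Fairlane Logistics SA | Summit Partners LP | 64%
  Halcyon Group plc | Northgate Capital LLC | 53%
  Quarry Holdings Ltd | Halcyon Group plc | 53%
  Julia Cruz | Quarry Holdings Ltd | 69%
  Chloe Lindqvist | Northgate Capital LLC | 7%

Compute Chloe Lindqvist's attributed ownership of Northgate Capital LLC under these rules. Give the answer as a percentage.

17.9677%

Chain via Quarry Holdings Ltd → Halcyon Group plc (R1): 21% × 53% × 53% = 5.8989% of Northgate Capital LLC.
Chain via Fairlane Logistics SA → Summit Partners LP (R1): 22% × 64% × 36% = 5.0688% of Northgate Capital LLC.
Direct interest in Northgate Capital LLC: 7%.
Aggregating (R2): 5.8989% + 5.0688% + 7% = 17.9677%.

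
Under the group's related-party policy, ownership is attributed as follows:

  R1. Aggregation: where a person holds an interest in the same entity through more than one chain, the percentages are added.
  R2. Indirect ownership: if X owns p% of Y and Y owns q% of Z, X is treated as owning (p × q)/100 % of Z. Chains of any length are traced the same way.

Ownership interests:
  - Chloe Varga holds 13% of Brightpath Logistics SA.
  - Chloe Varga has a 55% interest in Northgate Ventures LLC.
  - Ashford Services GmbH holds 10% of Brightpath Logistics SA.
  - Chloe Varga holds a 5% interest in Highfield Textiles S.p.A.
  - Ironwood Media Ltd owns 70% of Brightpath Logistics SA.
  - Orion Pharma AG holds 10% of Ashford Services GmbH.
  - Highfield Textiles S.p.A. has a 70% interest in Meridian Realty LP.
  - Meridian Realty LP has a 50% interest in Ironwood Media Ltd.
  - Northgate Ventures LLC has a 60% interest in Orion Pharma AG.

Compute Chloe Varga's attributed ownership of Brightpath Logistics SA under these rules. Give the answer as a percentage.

14.555%

Chain via Northgate Ventures LLC → Orion Pharma AG → Ashford Services GmbH (R2): 55% × 60% × 10% × 10% = 0.33% of Brightpath Logistics SA.
Chain via Highfield Textiles S.p.A. → Meridian Realty LP → Ironwood Media Ltd (R2): 5% × 70% × 50% × 70% = 1.225% of Brightpath Logistics SA.
Direct interest in Brightpath Logistics SA: 13%.
Aggregating (R1): 0.33% + 1.225% + 13% = 14.555%.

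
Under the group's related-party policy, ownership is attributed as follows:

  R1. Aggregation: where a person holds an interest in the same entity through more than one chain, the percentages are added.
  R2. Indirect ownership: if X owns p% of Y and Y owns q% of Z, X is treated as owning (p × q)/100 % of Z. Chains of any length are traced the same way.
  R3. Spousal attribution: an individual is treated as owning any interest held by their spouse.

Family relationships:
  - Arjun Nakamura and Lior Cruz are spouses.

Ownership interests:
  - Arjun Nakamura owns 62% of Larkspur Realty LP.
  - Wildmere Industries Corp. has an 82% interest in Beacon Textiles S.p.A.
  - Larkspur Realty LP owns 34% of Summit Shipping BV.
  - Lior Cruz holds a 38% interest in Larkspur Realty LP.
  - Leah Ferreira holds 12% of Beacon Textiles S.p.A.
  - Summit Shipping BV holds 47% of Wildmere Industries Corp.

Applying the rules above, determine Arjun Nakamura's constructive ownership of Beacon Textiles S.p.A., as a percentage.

13.1036%

By spousal attribution (R3), Arjun Nakamura is treated as also owning Lior Cruz's interest in Larkspur Realty LP, giving 62% + 38% = 100%.
Chain via Larkspur Realty LP → Summit Shipping BV → Wildmere Industries Corp. (R2): 100% × 34% × 47% × 82% = 13.1036% of Beacon Textiles S.p.A.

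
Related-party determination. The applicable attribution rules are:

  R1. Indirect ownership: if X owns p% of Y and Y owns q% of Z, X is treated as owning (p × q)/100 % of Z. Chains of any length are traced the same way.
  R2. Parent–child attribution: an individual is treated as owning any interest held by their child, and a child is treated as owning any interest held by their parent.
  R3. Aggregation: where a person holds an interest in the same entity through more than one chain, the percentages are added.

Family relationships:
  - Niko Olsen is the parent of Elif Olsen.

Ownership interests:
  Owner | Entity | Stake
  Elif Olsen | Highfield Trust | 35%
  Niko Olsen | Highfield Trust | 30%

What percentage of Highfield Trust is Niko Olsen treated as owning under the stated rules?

65%

By parent–child attribution (R2), Niko Olsen is treated as also owning Elif Olsen's interest in Highfield Trust, giving 30% + 35% = 65%.
Direct interest in Highfield Trust: 65%.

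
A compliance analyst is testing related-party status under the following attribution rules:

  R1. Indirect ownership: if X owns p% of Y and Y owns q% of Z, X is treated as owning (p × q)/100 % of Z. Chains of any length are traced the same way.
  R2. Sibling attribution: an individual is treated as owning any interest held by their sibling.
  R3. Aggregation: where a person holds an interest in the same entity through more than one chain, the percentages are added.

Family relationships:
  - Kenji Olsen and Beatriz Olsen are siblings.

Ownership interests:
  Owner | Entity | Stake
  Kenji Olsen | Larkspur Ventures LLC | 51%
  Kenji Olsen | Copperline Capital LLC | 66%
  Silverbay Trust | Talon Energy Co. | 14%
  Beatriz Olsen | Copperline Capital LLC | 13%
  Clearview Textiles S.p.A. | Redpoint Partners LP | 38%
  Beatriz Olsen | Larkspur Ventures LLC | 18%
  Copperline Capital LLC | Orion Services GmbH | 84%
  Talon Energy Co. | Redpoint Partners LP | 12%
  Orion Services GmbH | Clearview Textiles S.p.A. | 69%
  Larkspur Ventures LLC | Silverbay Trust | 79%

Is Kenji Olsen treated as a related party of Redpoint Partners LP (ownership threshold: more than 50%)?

No

By sibling attribution (R2), Kenji Olsen is treated as also owning Beatriz Olsen's interest in Larkspur Ventures LLC, giving 51% + 18% = 69%.
By sibling attribution (R2), Kenji Olsen is treated as also owning Beatriz Olsen's interest in Copperline Capital LLC, giving 66% + 13% = 79%.
Chain via Larkspur Ventures LLC → Silverbay Trust → Talon Energy Co. (R1): 69% × 79% × 14% × 12% = 0.915768% of Redpoint Partners LP.
Chain via Copperline Capital LLC → Orion Services GmbH → Clearview Textiles S.p.A. (R1): 79% × 84% × 69% × 38% = 17.399592% of Redpoint Partners LP.
Aggregating (R3): 0.915768% + 17.399592% = 18.31536%.
18.31536% does not exceed the 50% threshold, so Kenji is not a related party to Redpoint Partners LP.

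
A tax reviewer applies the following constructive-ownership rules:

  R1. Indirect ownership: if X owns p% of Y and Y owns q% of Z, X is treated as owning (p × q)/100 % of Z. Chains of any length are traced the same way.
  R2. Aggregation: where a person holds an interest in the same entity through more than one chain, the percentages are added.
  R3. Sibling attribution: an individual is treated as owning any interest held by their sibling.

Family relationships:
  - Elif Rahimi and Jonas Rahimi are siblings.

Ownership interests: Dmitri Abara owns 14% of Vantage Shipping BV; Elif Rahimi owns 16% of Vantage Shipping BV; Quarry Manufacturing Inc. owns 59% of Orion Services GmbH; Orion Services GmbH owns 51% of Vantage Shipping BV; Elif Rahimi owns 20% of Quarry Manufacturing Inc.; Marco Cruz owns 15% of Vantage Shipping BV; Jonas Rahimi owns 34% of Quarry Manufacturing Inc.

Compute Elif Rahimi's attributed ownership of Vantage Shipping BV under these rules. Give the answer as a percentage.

32.2486%

By sibling attribution (R3), Elif Rahimi is treated as also owning Jonas Rahimi's interest in Quarry Manufacturing Inc, giving 20% + 34% = 54%.
Chain via Quarry Manufacturing Inc. → Orion Services GmbH (R1): 54% × 59% × 51% = 16.2486% of Vantage Shipping BV.
Direct interest in Vantage Shipping BV: 16%.
Aggregating (R2): 16.2486% + 16% = 32.2486%.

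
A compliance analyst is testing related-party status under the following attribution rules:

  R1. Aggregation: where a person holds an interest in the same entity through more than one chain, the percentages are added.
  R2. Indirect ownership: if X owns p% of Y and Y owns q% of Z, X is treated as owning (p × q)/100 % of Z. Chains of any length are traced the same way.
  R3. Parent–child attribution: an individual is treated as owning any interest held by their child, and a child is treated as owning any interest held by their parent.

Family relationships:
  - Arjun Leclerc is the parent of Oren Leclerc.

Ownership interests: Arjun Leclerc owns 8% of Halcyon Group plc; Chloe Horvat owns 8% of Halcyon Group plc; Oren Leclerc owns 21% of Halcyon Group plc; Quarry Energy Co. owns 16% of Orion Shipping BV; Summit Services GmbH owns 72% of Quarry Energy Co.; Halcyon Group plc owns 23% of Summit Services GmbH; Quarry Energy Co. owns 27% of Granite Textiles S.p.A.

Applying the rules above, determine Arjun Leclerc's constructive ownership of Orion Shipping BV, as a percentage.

0.768384%

By parent–child attribution (R3), Arjun Leclerc is treated as also owning Oren Leclerc's interest in Halcyon Group plc, giving 8% + 21% = 29%.
Chain via Halcyon Group plc → Summit Services GmbH → Quarry Energy Co. (R2): 29% × 23% × 72% × 16% = 0.768384% of Orion Shipping BV.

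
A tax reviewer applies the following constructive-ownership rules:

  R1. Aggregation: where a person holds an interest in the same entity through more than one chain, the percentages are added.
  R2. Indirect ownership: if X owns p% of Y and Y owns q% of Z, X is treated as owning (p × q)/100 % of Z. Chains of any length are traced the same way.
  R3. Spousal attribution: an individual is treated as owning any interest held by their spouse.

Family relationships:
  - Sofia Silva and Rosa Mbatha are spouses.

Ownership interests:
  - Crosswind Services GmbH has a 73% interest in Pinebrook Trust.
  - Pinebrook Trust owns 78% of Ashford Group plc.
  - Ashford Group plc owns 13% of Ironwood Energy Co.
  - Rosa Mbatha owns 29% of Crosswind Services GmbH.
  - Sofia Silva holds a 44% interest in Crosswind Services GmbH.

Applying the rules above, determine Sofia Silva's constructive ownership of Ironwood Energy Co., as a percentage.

5.403606%

By spousal attribution (R3), Sofia Silva is treated as also owning Rosa Mbatha's interest in Crosswind Services GmbH, giving 44% + 29% = 73%.
Chain via Crosswind Services GmbH → Pinebrook Trust → Ashford Group plc (R2): 73% × 73% × 78% × 13% = 5.403606% of Ironwood Energy Co.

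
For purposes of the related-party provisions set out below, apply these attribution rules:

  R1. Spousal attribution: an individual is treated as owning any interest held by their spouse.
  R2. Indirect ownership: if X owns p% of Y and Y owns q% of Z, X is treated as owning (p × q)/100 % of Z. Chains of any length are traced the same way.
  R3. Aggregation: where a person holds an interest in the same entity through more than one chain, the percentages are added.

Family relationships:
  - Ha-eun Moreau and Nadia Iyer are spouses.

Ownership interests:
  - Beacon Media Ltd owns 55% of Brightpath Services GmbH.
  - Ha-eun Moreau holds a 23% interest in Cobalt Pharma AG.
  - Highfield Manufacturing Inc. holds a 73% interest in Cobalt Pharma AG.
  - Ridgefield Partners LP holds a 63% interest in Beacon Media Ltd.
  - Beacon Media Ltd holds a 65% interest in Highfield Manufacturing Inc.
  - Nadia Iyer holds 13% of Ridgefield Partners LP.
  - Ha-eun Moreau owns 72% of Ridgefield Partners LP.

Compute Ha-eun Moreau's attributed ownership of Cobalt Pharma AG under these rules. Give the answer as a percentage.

By spousal attribution (R1), Ha-eun Moreau is treated as also owning Nadia Iyer's interest in Ridgefield Partners LP, giving 72% + 13% = 85%.
Chain via Ridgefield Partners LP → Beacon Media Ltd → Highfield Manufacturing Inc. (R2): 85% × 63% × 65% × 73% = 25.409475% of Cobalt Pharma AG.
Direct interest in Cobalt Pharma AG: 23%.
Aggregating (R3): 25.409475% + 23% = 48.409475%.

48.409475%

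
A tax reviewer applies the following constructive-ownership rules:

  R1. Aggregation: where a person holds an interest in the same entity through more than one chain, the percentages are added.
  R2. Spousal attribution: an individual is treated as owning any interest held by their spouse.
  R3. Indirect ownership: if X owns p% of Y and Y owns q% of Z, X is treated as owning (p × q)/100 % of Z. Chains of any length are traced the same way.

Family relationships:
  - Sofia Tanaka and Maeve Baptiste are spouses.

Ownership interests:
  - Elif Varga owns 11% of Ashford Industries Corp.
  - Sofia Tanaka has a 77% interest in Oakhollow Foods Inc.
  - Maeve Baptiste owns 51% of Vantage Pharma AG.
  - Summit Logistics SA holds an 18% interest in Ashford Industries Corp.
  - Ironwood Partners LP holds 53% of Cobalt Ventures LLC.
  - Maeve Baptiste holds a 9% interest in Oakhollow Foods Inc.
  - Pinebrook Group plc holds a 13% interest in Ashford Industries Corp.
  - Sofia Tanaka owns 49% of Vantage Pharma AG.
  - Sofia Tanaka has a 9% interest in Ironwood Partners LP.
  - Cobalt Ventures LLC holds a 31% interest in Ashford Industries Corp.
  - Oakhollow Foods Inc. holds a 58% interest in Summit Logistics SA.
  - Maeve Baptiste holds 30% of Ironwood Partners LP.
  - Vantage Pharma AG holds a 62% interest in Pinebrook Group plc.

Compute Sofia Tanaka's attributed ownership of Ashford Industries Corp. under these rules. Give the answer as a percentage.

By spousal attribution (R2), Sofia Tanaka is treated as also owning Maeve Baptiste's interest in Oakhollow Foods Inc, giving 77% + 9% = 86%.
By spousal attribution (R2), Sofia Tanaka is treated as also owning Maeve Baptiste's interest in Ironwood Partners LP, giving 9% + 30% = 39%.
By spousal attribution (R2), Sofia Tanaka is treated as also owning Maeve Baptiste's interest in Vantage Pharma AG, giving 49% + 51% = 100%.
Chain via Oakhollow Foods Inc. → Summit Logistics SA (R3): 86% × 58% × 18% = 8.9784% of Ashford Industries Corp.
Chain via Ironwood Partners LP → Cobalt Ventures LLC (R3): 39% × 53% × 31% = 6.4077% of Ashford Industries Corp.
Chain via Vantage Pharma AG → Pinebrook Group plc (R3): 100% × 62% × 13% = 8.06% of Ashford Industries Corp.
Aggregating (R1): 8.9784% + 6.4077% + 8.06% = 23.4461%.

23.4461%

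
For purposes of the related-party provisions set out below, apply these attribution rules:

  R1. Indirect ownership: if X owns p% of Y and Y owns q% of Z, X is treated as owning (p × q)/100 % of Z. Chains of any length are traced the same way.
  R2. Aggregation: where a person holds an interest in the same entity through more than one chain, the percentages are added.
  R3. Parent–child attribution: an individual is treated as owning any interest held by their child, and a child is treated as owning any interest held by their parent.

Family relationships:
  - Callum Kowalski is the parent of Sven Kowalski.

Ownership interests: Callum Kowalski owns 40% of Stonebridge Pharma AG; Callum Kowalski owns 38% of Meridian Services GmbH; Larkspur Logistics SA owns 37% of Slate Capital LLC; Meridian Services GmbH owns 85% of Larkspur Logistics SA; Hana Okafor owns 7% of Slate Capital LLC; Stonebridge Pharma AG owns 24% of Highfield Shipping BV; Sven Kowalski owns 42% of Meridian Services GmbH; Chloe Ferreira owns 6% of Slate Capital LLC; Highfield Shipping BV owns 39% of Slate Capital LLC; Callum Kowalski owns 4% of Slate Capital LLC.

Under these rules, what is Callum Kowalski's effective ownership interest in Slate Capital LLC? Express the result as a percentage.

By parent–child attribution (R3), Callum Kowalski is treated as also owning Sven Kowalski's interest in Meridian Services GmbH, giving 38% + 42% = 80%.
Chain via Stonebridge Pharma AG → Highfield Shipping BV (R1): 40% × 24% × 39% = 3.744% of Slate Capital LLC.
Chain via Meridian Services GmbH → Larkspur Logistics SA (R1): 80% × 85% × 37% = 25.16% of Slate Capital LLC.
Direct interest in Slate Capital LLC: 4%.
Aggregating (R2): 3.744% + 25.16% + 4% = 32.904%.

32.904%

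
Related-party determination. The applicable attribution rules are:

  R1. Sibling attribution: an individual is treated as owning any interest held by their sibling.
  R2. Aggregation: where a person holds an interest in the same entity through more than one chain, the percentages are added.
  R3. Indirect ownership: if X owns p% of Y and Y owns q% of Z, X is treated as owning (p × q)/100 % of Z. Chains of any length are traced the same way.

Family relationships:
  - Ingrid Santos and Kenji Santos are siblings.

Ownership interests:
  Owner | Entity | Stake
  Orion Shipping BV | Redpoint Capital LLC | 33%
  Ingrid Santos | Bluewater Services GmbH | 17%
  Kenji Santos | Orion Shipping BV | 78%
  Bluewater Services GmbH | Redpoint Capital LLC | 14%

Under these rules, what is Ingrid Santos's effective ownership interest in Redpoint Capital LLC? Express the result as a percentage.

By sibling attribution (R1), Ingrid Santos is treated as owning Kenji Santos's 78% interest in Orion Shipping BV.
Chain via Bluewater Services GmbH (R3): 17% × 14% = 2.38% of Redpoint Capital LLC.
Chain via Orion Shipping BV (R3): 78% × 33% = 25.74% of Redpoint Capital LLC.
Aggregating (R2): 2.38% + 25.74% = 28.12%.

28.12%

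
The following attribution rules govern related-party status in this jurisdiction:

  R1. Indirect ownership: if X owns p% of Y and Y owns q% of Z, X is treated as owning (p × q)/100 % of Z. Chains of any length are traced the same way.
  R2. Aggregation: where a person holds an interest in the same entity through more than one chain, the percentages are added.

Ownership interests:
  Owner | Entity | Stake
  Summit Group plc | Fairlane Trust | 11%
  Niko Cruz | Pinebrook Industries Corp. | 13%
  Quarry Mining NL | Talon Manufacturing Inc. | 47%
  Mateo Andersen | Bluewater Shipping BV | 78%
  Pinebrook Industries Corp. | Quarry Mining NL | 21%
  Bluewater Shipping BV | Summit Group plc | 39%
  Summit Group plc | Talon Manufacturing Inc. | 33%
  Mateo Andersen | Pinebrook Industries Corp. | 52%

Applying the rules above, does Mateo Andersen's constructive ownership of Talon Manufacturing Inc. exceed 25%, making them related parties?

Chain via Pinebrook Industries Corp. → Quarry Mining NL (R1): 52% × 21% × 47% = 5.1324% of Talon Manufacturing Inc.
Chain via Bluewater Shipping BV → Summit Group plc (R1): 78% × 39% × 33% = 10.0386% of Talon Manufacturing Inc.
Aggregating (R2): 5.1324% + 10.0386% = 15.171%.
15.171% does not exceed the 25% threshold, so Mateo is not a related party to Talon Manufacturing Inc.

No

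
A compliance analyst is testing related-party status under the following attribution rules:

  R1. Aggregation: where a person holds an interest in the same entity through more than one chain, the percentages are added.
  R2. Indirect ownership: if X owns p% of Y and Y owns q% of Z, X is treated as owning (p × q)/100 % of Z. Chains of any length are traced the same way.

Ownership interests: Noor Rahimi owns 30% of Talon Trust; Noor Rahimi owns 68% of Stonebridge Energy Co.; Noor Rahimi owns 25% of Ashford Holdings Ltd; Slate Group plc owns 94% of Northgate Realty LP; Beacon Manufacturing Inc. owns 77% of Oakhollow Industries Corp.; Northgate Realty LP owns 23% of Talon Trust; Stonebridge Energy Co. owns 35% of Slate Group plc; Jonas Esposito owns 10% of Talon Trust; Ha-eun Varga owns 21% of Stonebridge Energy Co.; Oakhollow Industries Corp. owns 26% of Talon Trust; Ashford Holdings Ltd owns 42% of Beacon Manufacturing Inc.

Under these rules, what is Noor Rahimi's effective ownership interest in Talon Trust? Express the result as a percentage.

Chain via Stonebridge Energy Co. → Slate Group plc → Northgate Realty LP (R2): 68% × 35% × 94% × 23% = 5.14556% of Talon Trust.
Chain via Ashford Holdings Ltd → Beacon Manufacturing Inc. → Oakhollow Industries Corp. (R2): 25% × 42% × 77% × 26% = 2.1021% of Talon Trust.
Direct interest in Talon Trust: 30%.
Aggregating (R1): 5.14556% + 2.1021% + 30% = 37.24766%.

37.24766%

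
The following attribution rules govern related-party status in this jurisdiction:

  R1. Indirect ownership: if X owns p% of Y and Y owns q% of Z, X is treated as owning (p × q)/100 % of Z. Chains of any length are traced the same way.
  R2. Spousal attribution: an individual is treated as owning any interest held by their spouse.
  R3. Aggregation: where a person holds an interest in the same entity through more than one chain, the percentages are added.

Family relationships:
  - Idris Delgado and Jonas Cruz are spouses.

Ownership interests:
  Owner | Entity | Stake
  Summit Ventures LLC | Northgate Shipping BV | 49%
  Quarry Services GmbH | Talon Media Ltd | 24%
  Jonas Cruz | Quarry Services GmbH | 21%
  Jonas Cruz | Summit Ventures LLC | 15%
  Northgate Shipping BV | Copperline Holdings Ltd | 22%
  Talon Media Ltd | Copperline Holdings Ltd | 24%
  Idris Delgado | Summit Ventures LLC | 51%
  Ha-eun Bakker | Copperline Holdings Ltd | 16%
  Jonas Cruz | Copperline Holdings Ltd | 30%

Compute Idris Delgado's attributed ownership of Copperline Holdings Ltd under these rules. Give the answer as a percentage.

By spousal attribution (R2), Idris Delgado is treated as also owning Jonas Cruz's interest in Summit Ventures LLC, giving 51% + 15% = 66%.
By spousal attribution (R2), Idris Delgado is treated as owning Jonas Cruz's 21% interest in Quarry Services GmbH.
By spousal attribution (R2), Idris Delgado is treated as owning Jonas Cruz's 30% interest in Copperline Holdings Ltd.
Chain via Summit Ventures LLC → Northgate Shipping BV (R1): 66% × 49% × 22% = 7.1148% of Copperline Holdings Ltd.
Chain via Quarry Services GmbH → Talon Media Ltd (R1): 21% × 24% × 24% = 1.2096% of Copperline Holdings Ltd.
Direct interest in Copperline Holdings Ltd: 30%.
Aggregating (R3): 7.1148% + 1.2096% + 30% = 38.3244%.

38.3244%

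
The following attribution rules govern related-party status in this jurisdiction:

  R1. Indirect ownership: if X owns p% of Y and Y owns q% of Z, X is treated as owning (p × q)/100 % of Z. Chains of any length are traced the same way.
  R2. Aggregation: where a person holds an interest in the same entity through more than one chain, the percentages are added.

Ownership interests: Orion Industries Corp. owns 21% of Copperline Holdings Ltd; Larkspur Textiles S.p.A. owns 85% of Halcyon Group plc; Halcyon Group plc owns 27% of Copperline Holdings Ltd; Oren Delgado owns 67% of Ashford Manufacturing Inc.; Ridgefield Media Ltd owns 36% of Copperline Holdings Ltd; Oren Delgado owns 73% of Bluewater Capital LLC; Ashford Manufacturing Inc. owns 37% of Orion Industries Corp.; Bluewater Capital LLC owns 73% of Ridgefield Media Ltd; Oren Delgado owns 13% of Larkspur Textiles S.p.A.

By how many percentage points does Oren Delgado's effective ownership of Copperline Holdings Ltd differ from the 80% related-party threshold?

Chain via Bluewater Capital LLC → Ridgefield Media Ltd (R1): 73% × 73% × 36% = 19.1844% of Copperline Holdings Ltd.
Chain via Ashford Manufacturing Inc. → Orion Industries Corp. (R1): 67% × 37% × 21% = 5.2059% of Copperline Holdings Ltd.
Chain via Larkspur Textiles S.p.A. → Halcyon Group plc (R1): 13% × 85% × 27% = 2.9835% of Copperline Holdings Ltd.
Aggregating (R2): 19.1844% + 5.2059% + 2.9835% = 27.3738%.
27.3738% falls short of the 80% threshold by 52.6262 percentage points.

52.6262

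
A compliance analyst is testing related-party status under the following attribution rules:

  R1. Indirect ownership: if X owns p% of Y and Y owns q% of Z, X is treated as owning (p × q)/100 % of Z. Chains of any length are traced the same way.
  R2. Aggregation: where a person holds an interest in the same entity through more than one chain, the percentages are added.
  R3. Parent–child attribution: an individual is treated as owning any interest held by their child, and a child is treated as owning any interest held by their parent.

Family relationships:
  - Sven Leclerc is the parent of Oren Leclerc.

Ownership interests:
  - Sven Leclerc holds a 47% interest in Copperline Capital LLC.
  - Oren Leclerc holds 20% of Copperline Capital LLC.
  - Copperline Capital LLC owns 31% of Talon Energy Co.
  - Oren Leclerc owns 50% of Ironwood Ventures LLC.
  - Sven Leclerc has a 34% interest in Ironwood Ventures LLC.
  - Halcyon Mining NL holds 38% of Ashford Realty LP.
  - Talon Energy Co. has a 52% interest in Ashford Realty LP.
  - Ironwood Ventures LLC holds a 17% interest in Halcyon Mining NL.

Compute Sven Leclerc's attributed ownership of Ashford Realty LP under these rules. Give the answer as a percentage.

By parent–child attribution (R3), Sven Leclerc is treated as also owning Oren Leclerc's interest in Copperline Capital LLC, giving 47% + 20% = 67%.
By parent–child attribution (R3), Sven Leclerc is treated as also owning Oren Leclerc's interest in Ironwood Ventures LLC, giving 34% + 50% = 84%.
Chain via Copperline Capital LLC → Talon Energy Co. (R1): 67% × 31% × 52% = 10.8004% of Ashford Realty LP.
Chain via Ironwood Ventures LLC → Halcyon Mining NL (R1): 84% × 17% × 38% = 5.4264% of Ashford Realty LP.
Aggregating (R2): 10.8004% + 5.4264% = 16.2268%.

16.2268%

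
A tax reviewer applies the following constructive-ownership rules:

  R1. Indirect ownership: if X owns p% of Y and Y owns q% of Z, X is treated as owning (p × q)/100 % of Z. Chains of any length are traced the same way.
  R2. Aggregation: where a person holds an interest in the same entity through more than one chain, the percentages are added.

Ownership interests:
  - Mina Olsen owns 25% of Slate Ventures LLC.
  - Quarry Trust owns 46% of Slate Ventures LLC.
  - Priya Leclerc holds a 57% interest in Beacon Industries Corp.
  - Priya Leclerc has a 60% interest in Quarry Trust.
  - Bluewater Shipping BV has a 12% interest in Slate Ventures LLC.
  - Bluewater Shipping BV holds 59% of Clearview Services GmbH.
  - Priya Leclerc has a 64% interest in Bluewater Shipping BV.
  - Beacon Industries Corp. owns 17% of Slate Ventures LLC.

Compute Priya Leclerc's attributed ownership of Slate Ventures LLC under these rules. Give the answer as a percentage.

44.97%

Chain via Bluewater Shipping BV (R1): 64% × 12% = 7.68% of Slate Ventures LLC.
Chain via Beacon Industries Corp. (R1): 57% × 17% = 9.69% of Slate Ventures LLC.
Chain via Quarry Trust (R1): 60% × 46% = 27.6% of Slate Ventures LLC.
Aggregating (R2): 7.68% + 9.69% + 27.6% = 44.97%.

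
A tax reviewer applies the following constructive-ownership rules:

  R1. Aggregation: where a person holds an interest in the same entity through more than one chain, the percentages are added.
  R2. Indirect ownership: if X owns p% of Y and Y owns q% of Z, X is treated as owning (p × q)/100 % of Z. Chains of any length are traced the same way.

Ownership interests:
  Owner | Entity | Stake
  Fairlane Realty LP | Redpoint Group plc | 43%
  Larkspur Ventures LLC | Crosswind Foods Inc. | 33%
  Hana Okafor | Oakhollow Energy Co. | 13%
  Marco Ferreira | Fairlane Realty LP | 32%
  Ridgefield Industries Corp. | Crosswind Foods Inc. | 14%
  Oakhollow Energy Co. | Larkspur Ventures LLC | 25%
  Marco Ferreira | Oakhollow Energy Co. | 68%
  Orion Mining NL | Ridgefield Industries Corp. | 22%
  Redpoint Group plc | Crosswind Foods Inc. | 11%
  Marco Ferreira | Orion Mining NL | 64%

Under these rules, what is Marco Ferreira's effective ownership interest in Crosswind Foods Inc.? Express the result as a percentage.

Chain via Fairlane Realty LP → Redpoint Group plc (R2): 32% × 43% × 11% = 1.5136% of Crosswind Foods Inc.
Chain via Orion Mining NL → Ridgefield Industries Corp. (R2): 64% × 22% × 14% = 1.9712% of Crosswind Foods Inc.
Chain via Oakhollow Energy Co. → Larkspur Ventures LLC (R2): 68% × 25% × 33% = 5.61% of Crosswind Foods Inc.
Aggregating (R1): 1.5136% + 1.9712% + 5.61% = 9.0948%.

9.0948%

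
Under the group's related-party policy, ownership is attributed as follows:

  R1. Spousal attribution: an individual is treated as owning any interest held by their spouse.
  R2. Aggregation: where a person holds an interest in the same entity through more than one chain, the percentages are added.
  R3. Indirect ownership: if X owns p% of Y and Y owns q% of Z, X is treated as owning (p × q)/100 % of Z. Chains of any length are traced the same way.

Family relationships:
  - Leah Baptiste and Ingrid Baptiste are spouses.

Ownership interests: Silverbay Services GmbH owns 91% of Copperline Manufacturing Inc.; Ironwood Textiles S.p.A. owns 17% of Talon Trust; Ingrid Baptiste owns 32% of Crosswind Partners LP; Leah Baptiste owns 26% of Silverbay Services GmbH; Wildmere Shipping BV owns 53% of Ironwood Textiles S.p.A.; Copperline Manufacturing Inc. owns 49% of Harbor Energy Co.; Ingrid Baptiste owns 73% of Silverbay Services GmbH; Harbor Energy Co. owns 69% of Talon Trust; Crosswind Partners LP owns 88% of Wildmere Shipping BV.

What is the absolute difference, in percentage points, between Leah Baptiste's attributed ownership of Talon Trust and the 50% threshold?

By spousal attribution (R1), Leah Baptiste is treated as also owning Ingrid Baptiste's interest in Silverbay Services GmbH, giving 26% + 73% = 99%.
By spousal attribution (R1), Leah Baptiste is treated as owning Ingrid Baptiste's 32% interest in Crosswind Partners LP.
Chain via Silverbay Services GmbH → Copperline Manufacturing Inc. → Harbor Energy Co. (R3): 99% × 91% × 49% × 69% = 30.459429% of Talon Trust.
Chain via Crosswind Partners LP → Wildmere Shipping BV → Ironwood Textiles S.p.A. (R3): 32% × 88% × 53% × 17% = 2.537216% of Talon Trust.
Aggregating (R2): 30.459429% + 2.537216% = 32.996645%.
32.996645% falls short of the 50% threshold by 17.003355 percentage points.

17.003355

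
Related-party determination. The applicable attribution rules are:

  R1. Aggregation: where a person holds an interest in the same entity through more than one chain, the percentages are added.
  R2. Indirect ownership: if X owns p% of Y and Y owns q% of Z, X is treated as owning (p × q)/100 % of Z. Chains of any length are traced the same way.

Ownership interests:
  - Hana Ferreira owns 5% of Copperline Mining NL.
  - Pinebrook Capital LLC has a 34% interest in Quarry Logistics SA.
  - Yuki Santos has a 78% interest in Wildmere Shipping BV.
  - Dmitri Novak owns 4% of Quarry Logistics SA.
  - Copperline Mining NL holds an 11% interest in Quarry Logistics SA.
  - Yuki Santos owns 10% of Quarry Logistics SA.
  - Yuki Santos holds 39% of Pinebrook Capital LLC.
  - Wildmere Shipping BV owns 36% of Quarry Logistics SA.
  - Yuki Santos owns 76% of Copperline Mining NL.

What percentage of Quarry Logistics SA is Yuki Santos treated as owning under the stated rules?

59.7%

Chain via Copperline Mining NL (R2): 76% × 11% = 8.36% of Quarry Logistics SA.
Chain via Pinebrook Capital LLC (R2): 39% × 34% = 13.26% of Quarry Logistics SA.
Chain via Wildmere Shipping BV (R2): 78% × 36% = 28.08% of Quarry Logistics SA.
Direct interest in Quarry Logistics SA: 10%.
Aggregating (R1): 8.36% + 13.26% + 28.08% + 10% = 59.7%.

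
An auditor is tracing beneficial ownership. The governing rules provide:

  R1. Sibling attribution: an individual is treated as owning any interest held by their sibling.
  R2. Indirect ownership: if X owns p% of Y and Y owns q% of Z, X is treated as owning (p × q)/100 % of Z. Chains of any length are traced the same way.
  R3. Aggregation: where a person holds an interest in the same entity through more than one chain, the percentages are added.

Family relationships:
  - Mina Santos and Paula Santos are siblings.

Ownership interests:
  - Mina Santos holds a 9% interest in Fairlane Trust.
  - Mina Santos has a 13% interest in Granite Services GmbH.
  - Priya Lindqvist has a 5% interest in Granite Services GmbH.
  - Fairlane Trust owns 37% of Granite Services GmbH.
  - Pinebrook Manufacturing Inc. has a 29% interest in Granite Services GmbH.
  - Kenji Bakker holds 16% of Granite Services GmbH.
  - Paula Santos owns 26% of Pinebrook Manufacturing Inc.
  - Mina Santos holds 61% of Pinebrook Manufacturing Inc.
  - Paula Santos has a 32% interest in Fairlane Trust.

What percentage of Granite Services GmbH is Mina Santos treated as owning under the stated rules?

53.4%

By sibling attribution (R1), Mina Santos is treated as also owning Paula Santos's interest in Fairlane Trust, giving 9% + 32% = 41%.
By sibling attribution (R1), Mina Santos is treated as also owning Paula Santos's interest in Pinebrook Manufacturing Inc, giving 61% + 26% = 87%.
Chain via Fairlane Trust (R2): 41% × 37% = 15.17% of Granite Services GmbH.
Chain via Pinebrook Manufacturing Inc. (R2): 87% × 29% = 25.23% of Granite Services GmbH.
Direct interest in Granite Services GmbH: 13%.
Aggregating (R3): 15.17% + 25.23% + 13% = 53.4%.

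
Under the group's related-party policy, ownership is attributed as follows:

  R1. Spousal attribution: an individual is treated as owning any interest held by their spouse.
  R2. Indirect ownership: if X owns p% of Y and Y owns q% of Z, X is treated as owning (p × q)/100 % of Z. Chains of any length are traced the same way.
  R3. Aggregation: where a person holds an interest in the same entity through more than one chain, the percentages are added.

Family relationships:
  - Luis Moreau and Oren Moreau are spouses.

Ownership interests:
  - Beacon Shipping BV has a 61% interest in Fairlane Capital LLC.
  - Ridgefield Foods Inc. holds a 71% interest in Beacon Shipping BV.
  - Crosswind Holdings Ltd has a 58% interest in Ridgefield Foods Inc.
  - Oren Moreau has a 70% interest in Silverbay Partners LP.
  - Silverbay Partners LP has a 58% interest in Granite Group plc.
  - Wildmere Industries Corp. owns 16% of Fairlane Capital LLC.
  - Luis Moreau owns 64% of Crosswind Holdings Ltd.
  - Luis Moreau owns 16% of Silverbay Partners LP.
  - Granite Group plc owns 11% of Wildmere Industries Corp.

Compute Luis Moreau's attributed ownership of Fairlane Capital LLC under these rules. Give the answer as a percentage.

16.95456%

By spousal attribution (R1), Luis Moreau is treated as also owning Oren Moreau's interest in Silverbay Partners LP, giving 16% + 70% = 86%.
Chain via Crosswind Holdings Ltd → Ridgefield Foods Inc. → Beacon Shipping BV (R2): 64% × 58% × 71% × 61% = 16.076672% of Fairlane Capital LLC.
Chain via Silverbay Partners LP → Granite Group plc → Wildmere Industries Corp. (R2): 86% × 58% × 11% × 16% = 0.877888% of Fairlane Capital LLC.
Aggregating (R3): 16.076672% + 0.877888% = 16.95456%.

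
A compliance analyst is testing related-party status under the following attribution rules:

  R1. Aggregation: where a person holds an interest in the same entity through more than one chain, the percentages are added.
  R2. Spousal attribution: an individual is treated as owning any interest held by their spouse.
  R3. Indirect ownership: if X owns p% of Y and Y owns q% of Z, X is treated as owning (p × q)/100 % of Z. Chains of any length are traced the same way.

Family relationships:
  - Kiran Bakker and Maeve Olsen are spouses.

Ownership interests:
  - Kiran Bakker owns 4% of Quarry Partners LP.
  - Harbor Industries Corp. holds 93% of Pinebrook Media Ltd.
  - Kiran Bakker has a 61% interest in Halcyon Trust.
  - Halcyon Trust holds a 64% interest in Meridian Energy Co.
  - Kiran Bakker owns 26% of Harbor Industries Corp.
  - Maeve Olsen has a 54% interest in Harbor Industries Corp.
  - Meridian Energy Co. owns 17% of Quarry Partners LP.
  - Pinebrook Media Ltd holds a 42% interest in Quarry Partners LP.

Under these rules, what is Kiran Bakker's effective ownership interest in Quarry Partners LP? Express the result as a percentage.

41.8848%

By spousal attribution (R2), Kiran Bakker is treated as also owning Maeve Olsen's interest in Harbor Industries Corp, giving 26% + 54% = 80%.
Chain via Harbor Industries Corp. → Pinebrook Media Ltd (R3): 80% × 93% × 42% = 31.248% of Quarry Partners LP.
Chain via Halcyon Trust → Meridian Energy Co. (R3): 61% × 64% × 17% = 6.6368% of Quarry Partners LP.
Direct interest in Quarry Partners LP: 4%.
Aggregating (R1): 31.248% + 6.6368% + 4% = 41.8848%.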